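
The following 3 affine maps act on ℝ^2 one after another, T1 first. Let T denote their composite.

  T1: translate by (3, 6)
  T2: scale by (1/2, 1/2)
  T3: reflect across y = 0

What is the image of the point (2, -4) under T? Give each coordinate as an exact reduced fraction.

T(p) = (5/2, -1)

T1 translate by (3, 6): (2, -4) → (5, 2)
T2 scale by (1/2, 1/2): (5, 2) → (5/2, 1)
T3 reflect across y = 0: (5/2, 1) → (5/2, -1)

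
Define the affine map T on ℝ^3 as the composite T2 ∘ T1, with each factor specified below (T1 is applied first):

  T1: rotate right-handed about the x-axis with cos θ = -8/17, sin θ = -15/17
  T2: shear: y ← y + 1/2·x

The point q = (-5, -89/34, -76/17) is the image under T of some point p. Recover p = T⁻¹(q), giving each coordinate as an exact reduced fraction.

p = (-5, 4, 2)

T1 = [1 0 0 0; 0 -8/17 15/17 0; 0 -15/17 -8/17 0; 0 0 0 1]
T2·T1 = [1 0 0 0; 1/2 -8/17 15/17 0; 0 -15/17 -8/17 0; 0 0 0 1]
det M = 1; M⁻¹ = [1 0 0 0; 4/17 -8/17 -15/17 0; -15/34 15/17 -8/17 0; 0 0 0 1]
M⁻¹ · (-5, -89/34, -76/17)ᵀ = (-5, 4, 2)ᵀ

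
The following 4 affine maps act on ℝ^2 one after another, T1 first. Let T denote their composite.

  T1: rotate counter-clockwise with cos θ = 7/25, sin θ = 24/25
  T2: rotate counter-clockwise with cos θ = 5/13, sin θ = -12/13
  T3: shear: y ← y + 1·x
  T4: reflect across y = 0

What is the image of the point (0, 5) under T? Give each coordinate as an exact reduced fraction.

T1 rotate counter-clockwise with cos θ = 7/25, sin θ = 24/25: (0, 5) → (-24/5, 7/5)
T2 rotate counter-clockwise with cos θ = 5/13, sin θ = -12/13: (-24/5, 7/5) → (-36/65, 323/65)
T3 shear: y ← y + 1·x: (-36/65, 323/65) → (-36/65, 287/65)
T4 reflect across y = 0: (-36/65, 287/65) → (-36/65, -287/65)

T(p) = (-36/65, -287/65)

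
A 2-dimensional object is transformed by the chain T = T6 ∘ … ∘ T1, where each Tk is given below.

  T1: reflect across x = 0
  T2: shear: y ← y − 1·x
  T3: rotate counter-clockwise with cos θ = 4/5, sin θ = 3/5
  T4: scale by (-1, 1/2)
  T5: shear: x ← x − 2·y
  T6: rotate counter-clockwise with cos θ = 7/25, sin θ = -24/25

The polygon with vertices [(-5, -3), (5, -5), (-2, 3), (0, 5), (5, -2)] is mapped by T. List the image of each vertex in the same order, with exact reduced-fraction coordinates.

T1 reflect across x = 0: (-5, -3) → (5, -3); (5, -5) → (-5, -5); (-2, 3) → (2, 3); (0, 5) → (0, 5); (5, -2) → (-5, -2)
T2 shear: y ← y − 1·x: (5, -3) → (5, -8); (-5, -5) → (-5, 0); (2, 3) → (2, 1); (0, 5) → (0, 5); (-5, -2) → (-5, 3)
T3 rotate counter-clockwise with cos θ = 4/5, sin θ = 3/5: (5, -8) → (44/5, -17/5); (-5, 0) → (-4, -3); (2, 1) → (1, 2); (0, 5) → (-3, 4); (-5, 3) → (-29/5, -3/5)
T4 scale by (-1, 1/2): (44/5, -17/5) → (-44/5, -17/10); (-4, -3) → (4, -3/2); (1, 2) → (-1, 1); (-3, 4) → (3, 2); (-29/5, -3/5) → (29/5, -3/10)
T5 shear: x ← x − 2·y: (-44/5, -17/10) → (-27/5, -17/10); (4, -3/2) → (7, -3/2); (-1, 1) → (-3, 1); (3, 2) → (-1, 2); (29/5, -3/10) → (32/5, -3/10)
T6 rotate counter-clockwise with cos θ = 7/25, sin θ = -24/25: (-27/5, -17/10) → (-393/125, 1177/250); (7, -3/2) → (13/25, -357/50); (-3, 1) → (3/25, 79/25); (-1, 2) → (41/25, 38/25); (32/5, -3/10) → (188/125, -1557/250)

image vertices: (-393/125, 1177/250), (13/25, -357/50), (3/25, 79/25), (41/25, 38/25), (188/125, -1557/250)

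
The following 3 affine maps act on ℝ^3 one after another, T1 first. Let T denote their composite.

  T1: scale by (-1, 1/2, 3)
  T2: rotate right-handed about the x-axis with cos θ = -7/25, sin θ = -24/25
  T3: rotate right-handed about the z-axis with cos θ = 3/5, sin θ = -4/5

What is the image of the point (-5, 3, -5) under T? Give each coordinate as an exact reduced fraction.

T1 scale by (-1, 1/2, 3): (-5, 3, -5) → (5, 3/2, -15)
T2 rotate right-handed about the x-axis with cos θ = -7/25, sin θ = -24/25: (5, 3/2, -15) → (5, -741/50, 69/25)
T3 rotate right-handed about the z-axis with cos θ = 3/5, sin θ = -4/5: (5, -741/50, 69/25) → (-1107/125, -3223/250, 69/25)

T(p) = (-1107/125, -3223/250, 69/25)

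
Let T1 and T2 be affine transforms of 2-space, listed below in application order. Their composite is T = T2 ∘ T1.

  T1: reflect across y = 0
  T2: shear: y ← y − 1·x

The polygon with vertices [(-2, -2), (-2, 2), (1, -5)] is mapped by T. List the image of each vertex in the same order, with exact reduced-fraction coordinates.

T1 reflect across y = 0: (-2, -2) → (-2, 2); (-2, 2) → (-2, -2); (1, -5) → (1, 5)
T2 shear: y ← y − 1·x: (-2, 2) → (-2, 4); (-2, -2) → (-2, 0); (1, 5) → (1, 4)

image vertices: (-2, 4), (-2, 0), (1, 4)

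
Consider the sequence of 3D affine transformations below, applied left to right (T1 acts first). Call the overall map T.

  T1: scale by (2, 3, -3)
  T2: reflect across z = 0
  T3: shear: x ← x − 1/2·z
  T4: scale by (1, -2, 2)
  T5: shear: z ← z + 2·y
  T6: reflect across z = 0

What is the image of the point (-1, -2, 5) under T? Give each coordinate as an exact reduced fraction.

T1 scale by (2, 3, -3): (-1, -2, 5) → (-2, -6, -15)
T2 reflect across z = 0: (-2, -6, -15) → (-2, -6, 15)
T3 shear: x ← x − 1/2·z: (-2, -6, 15) → (-19/2, -6, 15)
T4 scale by (1, -2, 2): (-19/2, -6, 15) → (-19/2, 12, 30)
T5 shear: z ← z + 2·y: (-19/2, 12, 30) → (-19/2, 12, 54)
T6 reflect across z = 0: (-19/2, 12, 54) → (-19/2, 12, -54)

T(p) = (-19/2, 12, -54)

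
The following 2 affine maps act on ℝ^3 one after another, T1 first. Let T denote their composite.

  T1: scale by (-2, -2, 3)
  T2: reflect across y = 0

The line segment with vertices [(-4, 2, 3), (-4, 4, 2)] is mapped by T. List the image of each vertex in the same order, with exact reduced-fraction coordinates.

image vertices: (8, 4, 9), (8, 8, 6)

T1 scale by (-2, -2, 3): (-4, 2, 3) → (8, -4, 9); (-4, 4, 2) → (8, -8, 6)
T2 reflect across y = 0: (8, -4, 9) → (8, 4, 9); (8, -8, 6) → (8, 8, 6)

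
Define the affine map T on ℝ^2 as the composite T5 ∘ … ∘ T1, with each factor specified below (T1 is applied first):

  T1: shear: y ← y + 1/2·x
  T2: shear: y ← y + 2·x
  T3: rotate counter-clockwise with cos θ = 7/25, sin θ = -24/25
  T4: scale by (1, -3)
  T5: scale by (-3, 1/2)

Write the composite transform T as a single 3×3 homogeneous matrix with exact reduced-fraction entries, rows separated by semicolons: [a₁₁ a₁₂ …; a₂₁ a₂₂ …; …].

T = [-201/25 -72/25 0; 39/100 -21/50 0; 0 0 1]

T1 = [1 0 0; 1/2 1 0; 0 0 1]
T2·T1 = [1 0 0; 5/2 1 0; 0 0 1]
T3·…·T1 = [67/25 24/25 0; -13/50 7/25 0; 0 0 1]
T4·…·T1 = [67/25 24/25 0; 39/50 -21/25 0; 0 0 1]
T5·…·T1 = [-201/25 -72/25 0; 39/100 -21/50 0; 0 0 1]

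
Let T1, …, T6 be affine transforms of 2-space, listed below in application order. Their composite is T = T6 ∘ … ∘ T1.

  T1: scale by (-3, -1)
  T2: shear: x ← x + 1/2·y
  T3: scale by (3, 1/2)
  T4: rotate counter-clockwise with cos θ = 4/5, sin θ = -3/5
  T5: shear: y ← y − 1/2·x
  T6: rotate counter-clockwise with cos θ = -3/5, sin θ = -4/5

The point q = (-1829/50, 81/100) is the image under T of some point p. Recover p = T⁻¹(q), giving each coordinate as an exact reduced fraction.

p = (-4, 5)

T1 = [-3 0 0; 0 -1 0; 0 0 1]
T2·T1 = [-3 -1/2 0; 0 -1 0; 0 0 1]
T3·…·T1 = [-9 -3/2 0; 0 -1/2 0; 0 0 1]
T4·…·T1 = [-36/5 -3/2 0; 27/5 1/2 0; 0 0 1]
T5·…·T1 = [-36/5 -3/2 0; 9 5/4 0; 0 0 1]
T6·…·T1 = [288/25 19/10 0; 9/25 9/20 0; 0 0 1]
det M = 9/2; M⁻¹ = [1/10 -19/45 0; -2/25 64/25 0; 0 0 1]
M⁻¹ · (-1829/50, 81/100)ᵀ = (-4, 5)ᵀ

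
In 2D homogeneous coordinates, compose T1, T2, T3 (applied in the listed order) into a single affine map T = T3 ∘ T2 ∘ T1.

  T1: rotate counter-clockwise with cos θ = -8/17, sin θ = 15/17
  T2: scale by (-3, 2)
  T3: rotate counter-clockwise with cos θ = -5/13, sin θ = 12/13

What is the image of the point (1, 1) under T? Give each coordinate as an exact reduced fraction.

T(p) = (-513/221, 758/221)

T1 rotate counter-clockwise with cos θ = -8/17, sin θ = 15/17: (1, 1) → (-23/17, 7/17)
T2 scale by (-3, 2): (-23/17, 7/17) → (69/17, 14/17)
T3 rotate counter-clockwise with cos θ = -5/13, sin θ = 12/13: (69/17, 14/17) → (-513/221, 758/221)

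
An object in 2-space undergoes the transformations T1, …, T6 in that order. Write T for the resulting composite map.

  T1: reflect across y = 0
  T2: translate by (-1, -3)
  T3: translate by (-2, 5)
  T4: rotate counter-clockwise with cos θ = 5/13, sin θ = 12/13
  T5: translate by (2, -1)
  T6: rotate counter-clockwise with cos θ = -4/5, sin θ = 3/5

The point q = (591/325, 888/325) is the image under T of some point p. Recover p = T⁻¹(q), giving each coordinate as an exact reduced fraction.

T1 = [1 0 0; 0 -1 0; 0 0 1]
T2·T1 = [1 0 -1; 0 -1 -3; 0 0 1]
T3·…·T1 = [1 0 -3; 0 -1 2; 0 0 1]
T4·…·T1 = [5/13 12/13 -3; 12/13 -5/13 -2; 0 0 1]
T5·…·T1 = [5/13 12/13 -1; 12/13 -5/13 -3; 0 0 1]
T6·…·T1 = [-56/65 -33/65 13/5; -33/65 56/65 9/5; 0 0 1]
det M = -1; M⁻¹ = [-56/65 -33/65 41/13; -33/65 56/65 -3/13; 0 0 1]
M⁻¹ · (591/325, 888/325)ᵀ = (1/5, 6/5)ᵀ

p = (1/5, 6/5)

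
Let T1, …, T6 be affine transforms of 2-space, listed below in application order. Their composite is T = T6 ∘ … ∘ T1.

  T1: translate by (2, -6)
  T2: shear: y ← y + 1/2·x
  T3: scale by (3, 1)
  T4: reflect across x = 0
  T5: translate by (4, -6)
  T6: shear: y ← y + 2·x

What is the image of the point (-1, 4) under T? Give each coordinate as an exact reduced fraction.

T1 translate by (2, -6): (-1, 4) → (1, -2)
T2 shear: y ← y + 1/2·x: (1, -2) → (1, -3/2)
T3 scale by (3, 1): (1, -3/2) → (3, -3/2)
T4 reflect across x = 0: (3, -3/2) → (-3, -3/2)
T5 translate by (4, -6): (-3, -3/2) → (1, -15/2)
T6 shear: y ← y + 2·x: (1, -15/2) → (1, -11/2)

T(p) = (1, -11/2)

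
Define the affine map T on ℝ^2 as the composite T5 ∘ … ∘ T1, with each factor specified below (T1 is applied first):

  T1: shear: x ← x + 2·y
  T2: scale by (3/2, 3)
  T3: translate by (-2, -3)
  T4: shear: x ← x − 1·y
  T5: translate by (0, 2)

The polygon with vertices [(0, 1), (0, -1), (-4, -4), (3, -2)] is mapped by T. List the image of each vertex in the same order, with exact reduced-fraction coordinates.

T1 shear: x ← x + 2·y: (0, 1) → (2, 1); (0, -1) → (-2, -1); (-4, -4) → (-12, -4); (3, -2) → (-1, -2)
T2 scale by (3/2, 3): (2, 1) → (3, 3); (-2, -1) → (-3, -3); (-12, -4) → (-18, -12); (-1, -2) → (-3/2, -6)
T3 translate by (-2, -3): (3, 3) → (1, 0); (-3, -3) → (-5, -6); (-18, -12) → (-20, -15); (-3/2, -6) → (-7/2, -9)
T4 shear: x ← x − 1·y: (1, 0) → (1, 0); (-5, -6) → (1, -6); (-20, -15) → (-5, -15); (-7/2, -9) → (11/2, -9)
T5 translate by (0, 2): (1, 0) → (1, 2); (1, -6) → (1, -4); (-5, -15) → (-5, -13); (11/2, -9) → (11/2, -7)

image vertices: (1, 2), (1, -4), (-5, -13), (11/2, -7)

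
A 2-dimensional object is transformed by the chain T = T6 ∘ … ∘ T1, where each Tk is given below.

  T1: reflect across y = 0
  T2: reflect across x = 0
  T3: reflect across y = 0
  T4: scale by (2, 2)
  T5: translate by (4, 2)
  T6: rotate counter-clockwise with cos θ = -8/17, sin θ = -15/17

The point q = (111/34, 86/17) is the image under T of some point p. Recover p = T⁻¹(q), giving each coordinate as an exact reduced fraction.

T1 = [1 0 0; 0 -1 0; 0 0 1]
T2·T1 = [-1 0 0; 0 -1 0; 0 0 1]
T3·…·T1 = [-1 0 0; 0 1 0; 0 0 1]
T4·…·T1 = [-2 0 0; 0 2 0; 0 0 1]
T5·…·T1 = [-2 0 4; 0 2 2; 0 0 1]
T6·…·T1 = [16/17 30/17 -2/17; 30/17 -16/17 -76/17; 0 0 1]
det M = -4; M⁻¹ = [4/17 15/34 2; 15/34 -4/17 -1; 0 0 1]
M⁻¹ · (111/34, 86/17)ᵀ = (5, -3/4)ᵀ

p = (5, -3/4)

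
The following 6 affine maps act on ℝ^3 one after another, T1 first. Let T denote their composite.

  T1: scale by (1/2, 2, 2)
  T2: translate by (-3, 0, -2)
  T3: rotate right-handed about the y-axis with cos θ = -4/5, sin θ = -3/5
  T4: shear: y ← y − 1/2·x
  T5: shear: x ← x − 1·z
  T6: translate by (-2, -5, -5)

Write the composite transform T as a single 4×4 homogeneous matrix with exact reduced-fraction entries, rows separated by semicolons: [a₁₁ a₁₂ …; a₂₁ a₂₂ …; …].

T1 = [1/2 0 0 0; 0 2 0 0; 0 0 2 0; 0 0 0 1]
T2·T1 = [1/2 0 0 -3; 0 2 0 0; 0 0 2 -2; 0 0 0 1]
T3·…·T1 = [-2/5 0 -6/5 18/5; 0 2 0 0; 3/10 0 -8/5 -1/5; 0 0 0 1]
T4·…·T1 = [-2/5 0 -6/5 18/5; 1/5 2 3/5 -9/5; 3/10 0 -8/5 -1/5; 0 0 0 1]
T5·…·T1 = [-7/10 0 2/5 19/5; 1/5 2 3/5 -9/5; 3/10 0 -8/5 -1/5; 0 0 0 1]
T6·…·T1 = [-7/10 0 2/5 9/5; 1/5 2 3/5 -34/5; 3/10 0 -8/5 -26/5; 0 0 0 1]

T = [-7/10 0 2/5 9/5; 1/5 2 3/5 -34/5; 3/10 0 -8/5 -26/5; 0 0 0 1]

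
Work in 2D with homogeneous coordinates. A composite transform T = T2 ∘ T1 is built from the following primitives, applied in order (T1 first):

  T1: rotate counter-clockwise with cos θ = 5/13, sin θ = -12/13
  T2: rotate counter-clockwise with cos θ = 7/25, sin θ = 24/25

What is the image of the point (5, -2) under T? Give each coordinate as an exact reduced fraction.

T1 rotate counter-clockwise with cos θ = 5/13, sin θ = -12/13: (5, -2) → (1/13, -70/13)
T2 rotate counter-clockwise with cos θ = 7/25, sin θ = 24/25: (1/13, -70/13) → (1687/325, -466/325)

T(p) = (1687/325, -466/325)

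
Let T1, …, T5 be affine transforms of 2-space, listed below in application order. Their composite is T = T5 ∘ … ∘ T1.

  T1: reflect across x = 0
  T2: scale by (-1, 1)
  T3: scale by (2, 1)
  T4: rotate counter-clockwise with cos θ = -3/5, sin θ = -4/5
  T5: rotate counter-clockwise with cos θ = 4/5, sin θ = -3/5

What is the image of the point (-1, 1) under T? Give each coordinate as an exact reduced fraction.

T1 reflect across x = 0: (-1, 1) → (1, 1)
T2 scale by (-1, 1): (1, 1) → (-1, 1)
T3 scale by (2, 1): (-1, 1) → (-2, 1)
T4 rotate counter-clockwise with cos θ = -3/5, sin θ = -4/5: (-2, 1) → (2, 1)
T5 rotate counter-clockwise with cos θ = 4/5, sin θ = -3/5: (2, 1) → (11/5, -2/5)

T(p) = (11/5, -2/5)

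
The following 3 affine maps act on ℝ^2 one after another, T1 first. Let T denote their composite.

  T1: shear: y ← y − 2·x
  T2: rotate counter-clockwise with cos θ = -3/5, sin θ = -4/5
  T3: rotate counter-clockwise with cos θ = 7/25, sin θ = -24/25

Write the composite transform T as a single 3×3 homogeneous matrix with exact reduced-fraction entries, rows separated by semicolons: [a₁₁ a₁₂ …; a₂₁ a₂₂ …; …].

T = [-29/125 -44/125 0; 278/125 -117/125 0; 0 0 1]

T1 = [1 0 0; -2 1 0; 0 0 1]
T2·T1 = [-11/5 4/5 0; 2/5 -3/5 0; 0 0 1]
T3·…·T1 = [-29/125 -44/125 0; 278/125 -117/125 0; 0 0 1]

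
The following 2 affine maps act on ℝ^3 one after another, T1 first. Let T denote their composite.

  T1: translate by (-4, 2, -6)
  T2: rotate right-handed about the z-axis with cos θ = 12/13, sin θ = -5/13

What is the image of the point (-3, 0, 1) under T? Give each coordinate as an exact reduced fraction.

T1 translate by (-4, 2, -6): (-3, 0, 1) → (-7, 2, -5)
T2 rotate right-handed about the z-axis with cos θ = 12/13, sin θ = -5/13: (-7, 2, -5) → (-74/13, 59/13, -5)

T(p) = (-74/13, 59/13, -5)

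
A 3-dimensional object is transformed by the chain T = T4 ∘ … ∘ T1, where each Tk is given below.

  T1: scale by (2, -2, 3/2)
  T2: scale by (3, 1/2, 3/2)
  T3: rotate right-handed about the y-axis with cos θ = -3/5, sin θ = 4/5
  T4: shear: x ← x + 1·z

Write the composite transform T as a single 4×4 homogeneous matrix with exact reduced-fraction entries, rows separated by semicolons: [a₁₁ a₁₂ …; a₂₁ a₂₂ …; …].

T = [-42/5 0 9/20 0; 0 -1 0 0; -24/5 0 -27/20 0; 0 0 0 1]

T1 = [2 0 0 0; 0 -2 0 0; 0 0 3/2 0; 0 0 0 1]
T2·T1 = [6 0 0 0; 0 -1 0 0; 0 0 9/4 0; 0 0 0 1]
T3·…·T1 = [-18/5 0 9/5 0; 0 -1 0 0; -24/5 0 -27/20 0; 0 0 0 1]
T4·…·T1 = [-42/5 0 9/20 0; 0 -1 0 0; -24/5 0 -27/20 0; 0 0 0 1]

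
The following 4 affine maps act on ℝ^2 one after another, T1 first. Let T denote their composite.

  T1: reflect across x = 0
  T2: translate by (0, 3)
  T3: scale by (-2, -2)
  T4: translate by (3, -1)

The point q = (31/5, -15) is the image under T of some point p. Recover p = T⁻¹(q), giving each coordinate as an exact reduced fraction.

T1 = [-1 0 0; 0 1 0; 0 0 1]
T2·T1 = [-1 0 0; 0 1 3; 0 0 1]
T3·…·T1 = [2 0 0; 0 -2 -6; 0 0 1]
T4·…·T1 = [2 0 3; 0 -2 -7; 0 0 1]
det M = -4; M⁻¹ = [1/2 0 -3/2; 0 -1/2 -7/2; 0 0 1]
M⁻¹ · (31/5, -15)ᵀ = (8/5, 4)ᵀ

p = (8/5, 4)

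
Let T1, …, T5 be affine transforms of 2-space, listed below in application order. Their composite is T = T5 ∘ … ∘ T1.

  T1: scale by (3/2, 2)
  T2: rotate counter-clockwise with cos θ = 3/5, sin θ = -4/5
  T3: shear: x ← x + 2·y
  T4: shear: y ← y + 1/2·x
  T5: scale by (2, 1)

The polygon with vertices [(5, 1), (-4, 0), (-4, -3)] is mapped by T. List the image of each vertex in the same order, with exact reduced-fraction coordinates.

image vertices: (-7, -131/20), (12, 39/5), (-12, -9/5)

T1 scale by (3/2, 2): (5, 1) → (15/2, 2); (-4, 0) → (-6, 0); (-4, -3) → (-6, -6)
T2 rotate counter-clockwise with cos θ = 3/5, sin θ = -4/5: (15/2, 2) → (61/10, -24/5); (-6, 0) → (-18/5, 24/5); (-6, -6) → (-42/5, 6/5)
T3 shear: x ← x + 2·y: (61/10, -24/5) → (-7/2, -24/5); (-18/5, 24/5) → (6, 24/5); (-42/5, 6/5) → (-6, 6/5)
T4 shear: y ← y + 1/2·x: (-7/2, -24/5) → (-7/2, -131/20); (6, 24/5) → (6, 39/5); (-6, 6/5) → (-6, -9/5)
T5 scale by (2, 1): (-7/2, -131/20) → (-7, -131/20); (6, 39/5) → (12, 39/5); (-6, -9/5) → (-12, -9/5)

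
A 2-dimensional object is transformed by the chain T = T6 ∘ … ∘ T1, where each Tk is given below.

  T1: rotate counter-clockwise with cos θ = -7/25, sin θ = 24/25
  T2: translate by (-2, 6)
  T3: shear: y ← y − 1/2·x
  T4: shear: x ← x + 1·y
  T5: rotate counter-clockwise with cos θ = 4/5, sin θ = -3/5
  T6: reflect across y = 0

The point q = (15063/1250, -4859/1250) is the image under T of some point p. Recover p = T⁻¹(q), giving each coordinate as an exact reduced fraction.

p = (3, 1/5)

T1 = [-7/25 -24/25 0; 24/25 -7/25 0; 0 0 1]
T2·T1 = [-7/25 -24/25 -2; 24/25 -7/25 6; 0 0 1]
T3·…·T1 = [-7/25 -24/25 -2; 11/10 1/5 7; 0 0 1]
T4·…·T1 = [41/50 -19/25 5; 11/10 1/5 7; 0 0 1]
T5·…·T1 = [329/250 -61/125 41/5; 97/250 77/125 13/5; 0 0 1]
T6·…·T1 = [329/250 -61/125 41/5; -97/250 -77/125 -13/5; 0 0 1]
det M = -1; M⁻¹ = [77/125 -61/125 -158/25; -97/250 -329/250 -6/25; 0 0 1]
M⁻¹ · (15063/1250, -4859/1250)ᵀ = (3, 1/5)ᵀ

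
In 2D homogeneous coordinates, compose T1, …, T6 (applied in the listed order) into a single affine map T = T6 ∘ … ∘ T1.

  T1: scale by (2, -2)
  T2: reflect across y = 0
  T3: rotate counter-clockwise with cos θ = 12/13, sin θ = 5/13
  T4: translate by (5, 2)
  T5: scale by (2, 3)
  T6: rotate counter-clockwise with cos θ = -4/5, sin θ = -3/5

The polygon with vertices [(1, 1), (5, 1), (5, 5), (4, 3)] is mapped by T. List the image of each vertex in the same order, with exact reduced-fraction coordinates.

T1 scale by (2, -2): (1, 1) → (2, -2); (5, 1) → (10, -2); (5, 5) → (10, -10); (4, 3) → (8, -6)
T2 reflect across y = 0: (2, -2) → (2, 2); (10, -2) → (10, 2); (10, -10) → (10, 10); (8, -6) → (8, 6)
T3 rotate counter-clockwise with cos θ = 12/13, sin θ = 5/13: (2, 2) → (14/13, 34/13); (10, 2) → (110/13, 74/13); (10, 10) → (70/13, 170/13); (8, 6) → (66/13, 112/13)
T4 translate by (5, 2): (14/13, 34/13) → (79/13, 60/13); (110/13, 74/13) → (175/13, 100/13); (70/13, 170/13) → (135/13, 196/13); (66/13, 112/13) → (131/13, 138/13)
T5 scale by (2, 3): (79/13, 60/13) → (158/13, 180/13); (175/13, 100/13) → (350/13, 300/13); (135/13, 196/13) → (270/13, 588/13); (131/13, 138/13) → (262/13, 414/13)
T6 rotate counter-clockwise with cos θ = -4/5, sin θ = -3/5: (158/13, 180/13) → (-92/65, -1194/65); (350/13, 300/13) → (-100/13, -450/13); (270/13, 588/13) → (684/65, -3162/65); (262/13, 414/13) → (194/65, -2442/65)

image vertices: (-92/65, -1194/65), (-100/13, -450/13), (684/65, -3162/65), (194/65, -2442/65)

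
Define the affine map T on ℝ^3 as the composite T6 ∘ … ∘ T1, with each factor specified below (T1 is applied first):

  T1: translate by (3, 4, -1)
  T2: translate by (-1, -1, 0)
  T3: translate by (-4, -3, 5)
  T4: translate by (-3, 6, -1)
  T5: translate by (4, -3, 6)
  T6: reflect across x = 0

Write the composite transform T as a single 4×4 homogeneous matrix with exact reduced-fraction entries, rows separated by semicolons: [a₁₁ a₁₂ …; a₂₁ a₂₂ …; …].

T1 = [1 0 0 3; 0 1 0 4; 0 0 1 -1; 0 0 0 1]
T2·T1 = [1 0 0 2; 0 1 0 3; 0 0 1 -1; 0 0 0 1]
T3·…·T1 = [1 0 0 -2; 0 1 0 0; 0 0 1 4; 0 0 0 1]
T4·…·T1 = [1 0 0 -5; 0 1 0 6; 0 0 1 3; 0 0 0 1]
T5·…·T1 = [1 0 0 -1; 0 1 0 3; 0 0 1 9; 0 0 0 1]
T6·…·T1 = [-1 0 0 1; 0 1 0 3; 0 0 1 9; 0 0 0 1]

T = [-1 0 0 1; 0 1 0 3; 0 0 1 9; 0 0 0 1]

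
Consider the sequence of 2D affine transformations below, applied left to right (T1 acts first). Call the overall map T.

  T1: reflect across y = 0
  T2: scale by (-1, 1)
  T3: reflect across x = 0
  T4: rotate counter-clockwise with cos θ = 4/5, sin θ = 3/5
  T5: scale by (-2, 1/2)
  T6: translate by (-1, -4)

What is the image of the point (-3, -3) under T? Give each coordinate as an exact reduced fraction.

T1 reflect across y = 0: (-3, -3) → (-3, 3)
T2 scale by (-1, 1): (-3, 3) → (3, 3)
T3 reflect across x = 0: (3, 3) → (-3, 3)
T4 rotate counter-clockwise with cos θ = 4/5, sin θ = 3/5: (-3, 3) → (-21/5, 3/5)
T5 scale by (-2, 1/2): (-21/5, 3/5) → (42/5, 3/10)
T6 translate by (-1, -4): (42/5, 3/10) → (37/5, -37/10)

T(p) = (37/5, -37/10)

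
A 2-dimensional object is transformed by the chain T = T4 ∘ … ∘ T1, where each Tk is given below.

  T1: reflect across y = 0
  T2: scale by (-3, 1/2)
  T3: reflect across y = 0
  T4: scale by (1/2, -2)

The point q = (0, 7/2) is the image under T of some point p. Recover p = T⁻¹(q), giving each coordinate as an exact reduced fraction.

p = (0, -7/2)

T1 = [1 0 0; 0 -1 0; 0 0 1]
T2·T1 = [-3 0 0; 0 -1/2 0; 0 0 1]
T3·…·T1 = [-3 0 0; 0 1/2 0; 0 0 1]
T4·…·T1 = [-3/2 0 0; 0 -1 0; 0 0 1]
det M = 3/2; M⁻¹ = [-2/3 0 0; 0 -1 0; 0 0 1]
M⁻¹ · (0, 7/2)ᵀ = (0, -7/2)ᵀ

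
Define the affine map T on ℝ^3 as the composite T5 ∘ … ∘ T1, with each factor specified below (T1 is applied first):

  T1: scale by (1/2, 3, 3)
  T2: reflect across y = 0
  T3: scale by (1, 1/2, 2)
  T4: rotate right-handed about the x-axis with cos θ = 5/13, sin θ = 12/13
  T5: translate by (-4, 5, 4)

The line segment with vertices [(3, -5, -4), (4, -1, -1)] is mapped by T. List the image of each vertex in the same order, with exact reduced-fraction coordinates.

image vertices: (-5/2, 781/26, 22/13), (-2, 289/26, 40/13)

T1 scale by (1/2, 3, 3): (3, -5, -4) → (3/2, -15, -12); (4, -1, -1) → (2, -3, -3)
T2 reflect across y = 0: (3/2, -15, -12) → (3/2, 15, -12); (2, -3, -3) → (2, 3, -3)
T3 scale by (1, 1/2, 2): (3/2, 15, -12) → (3/2, 15/2, -24); (2, 3, -3) → (2, 3/2, -6)
T4 rotate right-handed about the x-axis with cos θ = 5/13, sin θ = 12/13: (3/2, 15/2, -24) → (3/2, 651/26, -30/13); (2, 3/2, -6) → (2, 159/26, -12/13)
T5 translate by (-4, 5, 4): (3/2, 651/26, -30/13) → (-5/2, 781/26, 22/13); (2, 159/26, -12/13) → (-2, 289/26, 40/13)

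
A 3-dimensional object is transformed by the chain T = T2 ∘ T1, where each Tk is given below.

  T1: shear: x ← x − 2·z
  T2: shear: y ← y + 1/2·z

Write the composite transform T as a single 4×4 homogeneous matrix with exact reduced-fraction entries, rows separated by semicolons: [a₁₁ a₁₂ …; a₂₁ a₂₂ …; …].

T = [1 0 -2 0; 0 1 1/2 0; 0 0 1 0; 0 0 0 1]

T1 = [1 0 -2 0; 0 1 0 0; 0 0 1 0; 0 0 0 1]
T2·T1 = [1 0 -2 0; 0 1 1/2 0; 0 0 1 0; 0 0 0 1]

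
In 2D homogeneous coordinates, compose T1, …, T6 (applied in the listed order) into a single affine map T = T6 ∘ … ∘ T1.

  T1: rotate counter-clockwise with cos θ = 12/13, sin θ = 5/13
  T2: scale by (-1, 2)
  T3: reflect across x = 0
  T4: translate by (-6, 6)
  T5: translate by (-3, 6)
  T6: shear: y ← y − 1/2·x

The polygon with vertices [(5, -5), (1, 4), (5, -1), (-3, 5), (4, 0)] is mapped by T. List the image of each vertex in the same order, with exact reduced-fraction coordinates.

T1 rotate counter-clockwise with cos θ = 12/13, sin θ = 5/13: (5, -5) → (85/13, -35/13); (1, 4) → (-8/13, 53/13); (5, -1) → (5, 1); (-3, 5) → (-61/13, 45/13); (4, 0) → (48/13, 20/13)
T2 scale by (-1, 2): (85/13, -35/13) → (-85/13, -70/13); (-8/13, 53/13) → (8/13, 106/13); (5, 1) → (-5, 2); (-61/13, 45/13) → (61/13, 90/13); (48/13, 20/13) → (-48/13, 40/13)
T3 reflect across x = 0: (-85/13, -70/13) → (85/13, -70/13); (8/13, 106/13) → (-8/13, 106/13); (-5, 2) → (5, 2); (61/13, 90/13) → (-61/13, 90/13); (-48/13, 40/13) → (48/13, 40/13)
T4 translate by (-6, 6): (85/13, -70/13) → (7/13, 8/13); (-8/13, 106/13) → (-86/13, 184/13); (5, 2) → (-1, 8); (-61/13, 90/13) → (-139/13, 168/13); (48/13, 40/13) → (-30/13, 118/13)
T5 translate by (-3, 6): (7/13, 8/13) → (-32/13, 86/13); (-86/13, 184/13) → (-125/13, 262/13); (-1, 8) → (-4, 14); (-139/13, 168/13) → (-178/13, 246/13); (-30/13, 118/13) → (-69/13, 196/13)
T6 shear: y ← y − 1/2·x: (-32/13, 86/13) → (-32/13, 102/13); (-125/13, 262/13) → (-125/13, 649/26); (-4, 14) → (-4, 16); (-178/13, 246/13) → (-178/13, 335/13); (-69/13, 196/13) → (-69/13, 461/26)

image vertices: (-32/13, 102/13), (-125/13, 649/26), (-4, 16), (-178/13, 335/13), (-69/13, 461/26)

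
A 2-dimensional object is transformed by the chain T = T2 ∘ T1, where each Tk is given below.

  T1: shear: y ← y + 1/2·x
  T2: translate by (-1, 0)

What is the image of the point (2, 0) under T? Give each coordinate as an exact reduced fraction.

T(p) = (1, 1)

T1 shear: y ← y + 1/2·x: (2, 0) → (2, 1)
T2 translate by (-1, 0): (2, 1) → (1, 1)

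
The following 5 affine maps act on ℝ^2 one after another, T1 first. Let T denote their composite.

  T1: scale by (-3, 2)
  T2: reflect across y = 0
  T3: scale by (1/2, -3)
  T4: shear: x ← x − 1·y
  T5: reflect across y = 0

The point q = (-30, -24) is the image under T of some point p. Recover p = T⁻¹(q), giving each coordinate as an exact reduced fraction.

T1 = [-3 0 0; 0 2 0; 0 0 1]
T2·T1 = [-3 0 0; 0 -2 0; 0 0 1]
T3·…·T1 = [-3/2 0 0; 0 6 0; 0 0 1]
T4·…·T1 = [-3/2 -6 0; 0 6 0; 0 0 1]
T5·…·T1 = [-3/2 -6 0; 0 -6 0; 0 0 1]
det M = 9; M⁻¹ = [-2/3 2/3 0; 0 -1/6 0; 0 0 1]
M⁻¹ · (-30, -24)ᵀ = (4, 4)ᵀ

p = (4, 4)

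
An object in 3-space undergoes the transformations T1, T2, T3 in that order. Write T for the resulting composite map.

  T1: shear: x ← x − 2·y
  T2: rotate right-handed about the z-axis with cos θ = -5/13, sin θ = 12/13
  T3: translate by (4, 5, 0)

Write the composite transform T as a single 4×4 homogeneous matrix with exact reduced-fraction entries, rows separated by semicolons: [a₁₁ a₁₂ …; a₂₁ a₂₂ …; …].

T1 = [1 -2 0 0; 0 1 0 0; 0 0 1 0; 0 0 0 1]
T2·T1 = [-5/13 -2/13 0 0; 12/13 -29/13 0 0; 0 0 1 0; 0 0 0 1]
T3·…·T1 = [-5/13 -2/13 0 4; 12/13 -29/13 0 5; 0 0 1 0; 0 0 0 1]

T = [-5/13 -2/13 0 4; 12/13 -29/13 0 5; 0 0 1 0; 0 0 0 1]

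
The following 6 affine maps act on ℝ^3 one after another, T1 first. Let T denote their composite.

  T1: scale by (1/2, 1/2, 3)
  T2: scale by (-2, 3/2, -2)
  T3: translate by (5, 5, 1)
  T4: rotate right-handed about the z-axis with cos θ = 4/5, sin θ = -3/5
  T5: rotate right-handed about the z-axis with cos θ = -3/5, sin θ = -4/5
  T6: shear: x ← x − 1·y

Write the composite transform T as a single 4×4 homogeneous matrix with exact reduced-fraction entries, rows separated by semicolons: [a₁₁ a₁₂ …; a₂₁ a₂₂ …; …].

T1 = [1/2 0 0 0; 0 1/2 0 0; 0 0 3 0; 0 0 0 1]
T2·T1 = [-1 0 0 0; 0 3/4 0 0; 0 0 -6 0; 0 0 0 1]
T3·…·T1 = [-1 0 0 5; 0 3/4 0 5; 0 0 -6 1; 0 0 0 1]
T4·…·T1 = [-4/5 9/20 0 7; 3/5 3/5 0 1; 0 0 -6 1; 0 0 0 1]
T5·…·T1 = [24/25 21/100 0 -17/5; 7/25 -18/25 0 -31/5; 0 0 -6 1; 0 0 0 1]
T6·…·T1 = [17/25 93/100 0 14/5; 7/25 -18/25 0 -31/5; 0 0 -6 1; 0 0 0 1]

T = [17/25 93/100 0 14/5; 7/25 -18/25 0 -31/5; 0 0 -6 1; 0 0 0 1]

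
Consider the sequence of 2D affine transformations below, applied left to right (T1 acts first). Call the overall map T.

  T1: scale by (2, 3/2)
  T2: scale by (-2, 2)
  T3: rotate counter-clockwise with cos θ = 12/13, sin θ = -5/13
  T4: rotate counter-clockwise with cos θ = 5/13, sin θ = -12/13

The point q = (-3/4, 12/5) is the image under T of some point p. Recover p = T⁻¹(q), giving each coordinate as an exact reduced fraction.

p = (3/5, -1/4)

T1 = [2 0 0; 0 3/2 0; 0 0 1]
T2·T1 = [-4 0 0; 0 3 0; 0 0 1]
T3·…·T1 = [-48/13 15/13 0; 20/13 36/13 0; 0 0 1]
T4·…·T1 = [0 3 0; 4 0 0; 0 0 1]
det M = -12; M⁻¹ = [0 1/4 0; 1/3 0 0; 0 0 1]
M⁻¹ · (-3/4, 12/5)ᵀ = (3/5, -1/4)ᵀ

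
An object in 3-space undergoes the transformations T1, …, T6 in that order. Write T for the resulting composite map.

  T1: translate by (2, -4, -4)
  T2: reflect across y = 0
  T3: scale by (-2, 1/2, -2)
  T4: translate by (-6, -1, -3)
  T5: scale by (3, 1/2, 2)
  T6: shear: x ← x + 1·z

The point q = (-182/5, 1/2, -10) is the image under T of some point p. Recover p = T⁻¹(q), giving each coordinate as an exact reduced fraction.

p = (-3/5, 0, 5)

T1 = [1 0 0 2; 0 1 0 -4; 0 0 1 -4; 0 0 0 1]
T2·T1 = [1 0 0 2; 0 -1 0 4; 0 0 1 -4; 0 0 0 1]
T3·…·T1 = [-2 0 0 -4; 0 -1/2 0 2; 0 0 -2 8; 0 0 0 1]
T4·…·T1 = [-2 0 0 -10; 0 -1/2 0 1; 0 0 -2 5; 0 0 0 1]
T5·…·T1 = [-6 0 0 -30; 0 -1/4 0 1/2; 0 0 -4 10; 0 0 0 1]
T6·…·T1 = [-6 0 -4 -20; 0 -1/4 0 1/2; 0 0 -4 10; 0 0 0 1]
det M = -6; M⁻¹ = [-1/6 0 1/6 -5; 0 -4 0 2; 0 0 -1/4 5/2; 0 0 0 1]
M⁻¹ · (-182/5, 1/2, -10)ᵀ = (-3/5, 0, 5)ᵀ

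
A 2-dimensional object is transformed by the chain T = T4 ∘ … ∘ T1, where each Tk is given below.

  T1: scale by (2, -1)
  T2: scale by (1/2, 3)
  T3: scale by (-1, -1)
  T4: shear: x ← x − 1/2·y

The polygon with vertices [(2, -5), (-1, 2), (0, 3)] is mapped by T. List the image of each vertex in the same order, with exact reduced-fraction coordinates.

image vertices: (11/2, -15), (-2, 6), (-9/2, 9)

T1 scale by (2, -1): (2, -5) → (4, 5); (-1, 2) → (-2, -2); (0, 3) → (0, -3)
T2 scale by (1/2, 3): (4, 5) → (2, 15); (-2, -2) → (-1, -6); (0, -3) → (0, -9)
T3 scale by (-1, -1): (2, 15) → (-2, -15); (-1, -6) → (1, 6); (0, -9) → (0, 9)
T4 shear: x ← x − 1/2·y: (-2, -15) → (11/2, -15); (1, 6) → (-2, 6); (0, 9) → (-9/2, 9)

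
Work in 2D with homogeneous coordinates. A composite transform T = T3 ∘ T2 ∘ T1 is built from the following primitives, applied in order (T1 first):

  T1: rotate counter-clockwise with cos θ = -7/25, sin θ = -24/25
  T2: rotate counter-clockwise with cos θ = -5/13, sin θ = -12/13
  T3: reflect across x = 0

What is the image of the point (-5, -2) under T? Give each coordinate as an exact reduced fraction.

T(p) = (-1673/325, -514/325)

T1 rotate counter-clockwise with cos θ = -7/25, sin θ = -24/25: (-5, -2) → (-13/25, 134/25)
T2 rotate counter-clockwise with cos θ = -5/13, sin θ = -12/13: (-13/25, 134/25) → (1673/325, -514/325)
T3 reflect across x = 0: (1673/325, -514/325) → (-1673/325, -514/325)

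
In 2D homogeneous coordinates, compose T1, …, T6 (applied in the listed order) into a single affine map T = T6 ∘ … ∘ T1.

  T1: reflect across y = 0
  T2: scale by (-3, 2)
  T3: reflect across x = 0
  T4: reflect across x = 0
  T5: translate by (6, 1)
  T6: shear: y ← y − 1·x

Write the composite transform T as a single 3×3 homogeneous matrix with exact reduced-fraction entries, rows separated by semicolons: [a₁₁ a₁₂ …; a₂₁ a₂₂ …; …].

T = [-3 0 6; 3 -2 -5; 0 0 1]

T1 = [1 0 0; 0 -1 0; 0 0 1]
T2·T1 = [-3 0 0; 0 -2 0; 0 0 1]
T3·…·T1 = [3 0 0; 0 -2 0; 0 0 1]
T4·…·T1 = [-3 0 0; 0 -2 0; 0 0 1]
T5·…·T1 = [-3 0 6; 0 -2 1; 0 0 1]
T6·…·T1 = [-3 0 6; 3 -2 -5; 0 0 1]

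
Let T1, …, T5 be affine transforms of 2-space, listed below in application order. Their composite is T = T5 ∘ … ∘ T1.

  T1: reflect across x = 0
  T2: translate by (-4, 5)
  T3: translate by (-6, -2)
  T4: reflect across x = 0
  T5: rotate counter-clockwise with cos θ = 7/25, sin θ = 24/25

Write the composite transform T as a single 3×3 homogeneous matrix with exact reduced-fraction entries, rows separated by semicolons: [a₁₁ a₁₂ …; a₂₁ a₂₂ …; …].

T1 = [-1 0 0; 0 1 0; 0 0 1]
T2·T1 = [-1 0 -4; 0 1 5; 0 0 1]
T3·…·T1 = [-1 0 -10; 0 1 3; 0 0 1]
T4·…·T1 = [1 0 10; 0 1 3; 0 0 1]
T5·…·T1 = [7/25 -24/25 -2/25; 24/25 7/25 261/25; 0 0 1]

T = [7/25 -24/25 -2/25; 24/25 7/25 261/25; 0 0 1]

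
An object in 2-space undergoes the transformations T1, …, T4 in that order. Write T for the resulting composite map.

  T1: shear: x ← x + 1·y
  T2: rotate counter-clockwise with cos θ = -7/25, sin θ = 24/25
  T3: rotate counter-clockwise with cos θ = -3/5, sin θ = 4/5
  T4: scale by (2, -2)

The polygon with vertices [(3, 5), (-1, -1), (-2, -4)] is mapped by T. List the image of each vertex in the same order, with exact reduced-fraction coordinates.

T1 shear: x ← x + 1·y: (3, 5) → (8, 5); (-1, -1) → (-2, -1); (-2, -4) → (-6, -4)
T2 rotate counter-clockwise with cos θ = -7/25, sin θ = 24/25: (8, 5) → (-176/25, 157/25); (-2, -1) → (38/25, -41/25); (-6, -4) → (138/25, -116/25)
T3 rotate counter-clockwise with cos θ = -3/5, sin θ = 4/5: (-176/25, 157/25) → (-4/5, -47/5); (38/25, -41/25) → (2/5, 11/5); (138/25, -116/25) → (2/5, 36/5)
T4 scale by (2, -2): (-4/5, -47/5) → (-8/5, 94/5); (2/5, 11/5) → (4/5, -22/5); (2/5, 36/5) → (4/5, -72/5)

image vertices: (-8/5, 94/5), (4/5, -22/5), (4/5, -72/5)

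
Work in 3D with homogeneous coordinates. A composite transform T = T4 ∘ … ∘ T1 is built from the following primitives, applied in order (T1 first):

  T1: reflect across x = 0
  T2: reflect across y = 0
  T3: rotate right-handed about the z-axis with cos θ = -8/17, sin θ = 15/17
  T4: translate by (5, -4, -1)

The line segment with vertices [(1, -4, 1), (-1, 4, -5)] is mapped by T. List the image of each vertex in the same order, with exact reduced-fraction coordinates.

image vertices: (33/17, -115/17, 0), (137/17, -21/17, -6)

T1 reflect across x = 0: (1, -4, 1) → (-1, -4, 1); (-1, 4, -5) → (1, 4, -5)
T2 reflect across y = 0: (-1, -4, 1) → (-1, 4, 1); (1, 4, -5) → (1, -4, -5)
T3 rotate right-handed about the z-axis with cos θ = -8/17, sin θ = 15/17: (-1, 4, 1) → (-52/17, -47/17, 1); (1, -4, -5) → (52/17, 47/17, -5)
T4 translate by (5, -4, -1): (-52/17, -47/17, 1) → (33/17, -115/17, 0); (52/17, 47/17, -5) → (137/17, -21/17, -6)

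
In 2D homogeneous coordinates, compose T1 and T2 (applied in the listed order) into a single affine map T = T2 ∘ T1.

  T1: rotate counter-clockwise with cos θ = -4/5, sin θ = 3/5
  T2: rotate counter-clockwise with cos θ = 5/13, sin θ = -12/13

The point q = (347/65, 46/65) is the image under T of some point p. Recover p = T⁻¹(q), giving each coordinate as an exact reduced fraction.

T1 = [-4/5 -3/5 0; 3/5 -4/5 0; 0 0 1]
T2·T1 = [16/65 -63/65 0; 63/65 16/65 0; 0 0 1]
det M = 1; M⁻¹ = [16/65 63/65 0; -63/65 16/65 0; 0 0 1]
M⁻¹ · (347/65, 46/65)ᵀ = (2, -5)ᵀ

p = (2, -5)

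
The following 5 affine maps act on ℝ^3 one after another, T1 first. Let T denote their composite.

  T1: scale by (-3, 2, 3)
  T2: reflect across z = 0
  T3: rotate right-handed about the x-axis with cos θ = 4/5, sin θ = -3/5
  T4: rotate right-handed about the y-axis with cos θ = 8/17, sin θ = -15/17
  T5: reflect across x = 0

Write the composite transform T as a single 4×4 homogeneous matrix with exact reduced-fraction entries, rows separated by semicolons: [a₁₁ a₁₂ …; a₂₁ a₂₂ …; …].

T = [24/17 -18/17 -36/17 0; 0 8/5 -9/5 0; -45/17 -48/85 -96/85 0; 0 0 0 1]

T1 = [-3 0 0 0; 0 2 0 0; 0 0 3 0; 0 0 0 1]
T2·T1 = [-3 0 0 0; 0 2 0 0; 0 0 -3 0; 0 0 0 1]
T3·…·T1 = [-3 0 0 0; 0 8/5 -9/5 0; 0 -6/5 -12/5 0; 0 0 0 1]
T4·…·T1 = [-24/17 18/17 36/17 0; 0 8/5 -9/5 0; -45/17 -48/85 -96/85 0; 0 0 0 1]
T5·…·T1 = [24/17 -18/17 -36/17 0; 0 8/5 -9/5 0; -45/17 -48/85 -96/85 0; 0 0 0 1]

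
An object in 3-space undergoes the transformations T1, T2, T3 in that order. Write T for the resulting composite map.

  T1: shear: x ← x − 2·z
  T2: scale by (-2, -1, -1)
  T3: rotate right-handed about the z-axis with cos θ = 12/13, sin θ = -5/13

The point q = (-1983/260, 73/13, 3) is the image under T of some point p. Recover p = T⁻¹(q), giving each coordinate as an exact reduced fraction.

T1 = [1 0 -2 0; 0 1 0 0; 0 0 1 0; 0 0 0 1]
T2·T1 = [-2 0 4 0; 0 -1 0 0; 0 0 -1 0; 0 0 0 1]
T3·…·T1 = [-24/13 -5/13 48/13 0; 10/13 -12/13 -20/13 0; 0 0 -1 0; 0 0 0 1]
det M = -2; M⁻¹ = [-6/13 5/26 -2 0; -5/13 -12/13 0 0; 0 0 -1 0; 0 0 0 1]
M⁻¹ · (-1983/260, 73/13, 3)ᵀ = (-7/5, -9/4, -3)ᵀ

p = (-7/5, -9/4, -3)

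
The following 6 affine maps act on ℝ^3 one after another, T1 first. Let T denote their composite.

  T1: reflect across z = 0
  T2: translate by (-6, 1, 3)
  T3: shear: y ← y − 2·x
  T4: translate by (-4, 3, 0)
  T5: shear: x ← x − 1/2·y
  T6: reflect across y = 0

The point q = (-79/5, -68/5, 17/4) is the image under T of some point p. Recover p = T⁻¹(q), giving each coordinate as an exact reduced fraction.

p = (1, -2/5, -5/4)

T1 = [1 0 0 0; 0 1 0 0; 0 0 -1 0; 0 0 0 1]
T2·T1 = [1 0 0 -6; 0 1 0 1; 0 0 -1 3; 0 0 0 1]
T3·…·T1 = [1 0 0 -6; -2 1 0 13; 0 0 -1 3; 0 0 0 1]
T4·…·T1 = [1 0 0 -10; -2 1 0 16; 0 0 -1 3; 0 0 0 1]
T5·…·T1 = [2 -1/2 0 -18; -2 1 0 16; 0 0 -1 3; 0 0 0 1]
T6·…·T1 = [2 -1/2 0 -18; 2 -1 0 -16; 0 0 -1 3; 0 0 0 1]
det M = 1; M⁻¹ = [1 -1/2 0 10; 2 -2 0 4; 0 0 -1 3; 0 0 0 1]
M⁻¹ · (-79/5, -68/5, 17/4)ᵀ = (1, -2/5, -5/4)ᵀ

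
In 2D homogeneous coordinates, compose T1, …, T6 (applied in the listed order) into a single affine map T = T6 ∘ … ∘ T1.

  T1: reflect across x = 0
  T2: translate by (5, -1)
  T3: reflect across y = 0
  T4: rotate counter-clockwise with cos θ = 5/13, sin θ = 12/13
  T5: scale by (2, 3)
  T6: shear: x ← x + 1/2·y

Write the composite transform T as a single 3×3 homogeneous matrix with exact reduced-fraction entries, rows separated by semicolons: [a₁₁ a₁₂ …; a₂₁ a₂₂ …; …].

T1 = [-1 0 0; 0 1 0; 0 0 1]
T2·T1 = [-1 0 5; 0 1 -1; 0 0 1]
T3·…·T1 = [-1 0 5; 0 -1 1; 0 0 1]
T4·…·T1 = [-5/13 12/13 1; -12/13 -5/13 5; 0 0 1]
T5·…·T1 = [-10/13 24/13 2; -36/13 -15/13 15; 0 0 1]
T6·…·T1 = [-28/13 33/26 19/2; -36/13 -15/13 15; 0 0 1]

T = [-28/13 33/26 19/2; -36/13 -15/13 15; 0 0 1]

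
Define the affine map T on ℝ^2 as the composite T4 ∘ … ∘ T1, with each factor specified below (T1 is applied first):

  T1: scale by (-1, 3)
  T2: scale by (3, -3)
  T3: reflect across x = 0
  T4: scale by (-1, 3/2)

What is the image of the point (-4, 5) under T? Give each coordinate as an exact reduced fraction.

T1 scale by (-1, 3): (-4, 5) → (4, 15)
T2 scale by (3, -3): (4, 15) → (12, -45)
T3 reflect across x = 0: (12, -45) → (-12, -45)
T4 scale by (-1, 3/2): (-12, -45) → (12, -135/2)

T(p) = (12, -135/2)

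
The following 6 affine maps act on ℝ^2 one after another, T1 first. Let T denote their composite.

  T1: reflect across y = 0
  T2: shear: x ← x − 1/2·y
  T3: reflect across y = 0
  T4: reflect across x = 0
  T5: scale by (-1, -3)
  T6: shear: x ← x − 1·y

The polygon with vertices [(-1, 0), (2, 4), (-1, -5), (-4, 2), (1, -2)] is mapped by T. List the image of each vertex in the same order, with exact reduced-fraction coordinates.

image vertices: (-1, 0), (16, -12), (-37/2, 15), (3, -6), (-6, 6)

T1 reflect across y = 0: (-1, 0) → (-1, 0); (2, 4) → (2, -4); (-1, -5) → (-1, 5); (-4, 2) → (-4, -2); (1, -2) → (1, 2)
T2 shear: x ← x − 1/2·y: (-1, 0) → (-1, 0); (2, -4) → (4, -4); (-1, 5) → (-7/2, 5); (-4, -2) → (-3, -2); (1, 2) → (0, 2)
T3 reflect across y = 0: (-1, 0) → (-1, 0); (4, -4) → (4, 4); (-7/2, 5) → (-7/2, -5); (-3, -2) → (-3, 2); (0, 2) → (0, -2)
T4 reflect across x = 0: (-1, 0) → (1, 0); (4, 4) → (-4, 4); (-7/2, -5) → (7/2, -5); (-3, 2) → (3, 2); (0, -2) → (0, -2)
T5 scale by (-1, -3): (1, 0) → (-1, 0); (-4, 4) → (4, -12); (7/2, -5) → (-7/2, 15); (3, 2) → (-3, -6); (0, -2) → (0, 6)
T6 shear: x ← x − 1·y: (-1, 0) → (-1, 0); (4, -12) → (16, -12); (-7/2, 15) → (-37/2, 15); (-3, -6) → (3, -6); (0, 6) → (-6, 6)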